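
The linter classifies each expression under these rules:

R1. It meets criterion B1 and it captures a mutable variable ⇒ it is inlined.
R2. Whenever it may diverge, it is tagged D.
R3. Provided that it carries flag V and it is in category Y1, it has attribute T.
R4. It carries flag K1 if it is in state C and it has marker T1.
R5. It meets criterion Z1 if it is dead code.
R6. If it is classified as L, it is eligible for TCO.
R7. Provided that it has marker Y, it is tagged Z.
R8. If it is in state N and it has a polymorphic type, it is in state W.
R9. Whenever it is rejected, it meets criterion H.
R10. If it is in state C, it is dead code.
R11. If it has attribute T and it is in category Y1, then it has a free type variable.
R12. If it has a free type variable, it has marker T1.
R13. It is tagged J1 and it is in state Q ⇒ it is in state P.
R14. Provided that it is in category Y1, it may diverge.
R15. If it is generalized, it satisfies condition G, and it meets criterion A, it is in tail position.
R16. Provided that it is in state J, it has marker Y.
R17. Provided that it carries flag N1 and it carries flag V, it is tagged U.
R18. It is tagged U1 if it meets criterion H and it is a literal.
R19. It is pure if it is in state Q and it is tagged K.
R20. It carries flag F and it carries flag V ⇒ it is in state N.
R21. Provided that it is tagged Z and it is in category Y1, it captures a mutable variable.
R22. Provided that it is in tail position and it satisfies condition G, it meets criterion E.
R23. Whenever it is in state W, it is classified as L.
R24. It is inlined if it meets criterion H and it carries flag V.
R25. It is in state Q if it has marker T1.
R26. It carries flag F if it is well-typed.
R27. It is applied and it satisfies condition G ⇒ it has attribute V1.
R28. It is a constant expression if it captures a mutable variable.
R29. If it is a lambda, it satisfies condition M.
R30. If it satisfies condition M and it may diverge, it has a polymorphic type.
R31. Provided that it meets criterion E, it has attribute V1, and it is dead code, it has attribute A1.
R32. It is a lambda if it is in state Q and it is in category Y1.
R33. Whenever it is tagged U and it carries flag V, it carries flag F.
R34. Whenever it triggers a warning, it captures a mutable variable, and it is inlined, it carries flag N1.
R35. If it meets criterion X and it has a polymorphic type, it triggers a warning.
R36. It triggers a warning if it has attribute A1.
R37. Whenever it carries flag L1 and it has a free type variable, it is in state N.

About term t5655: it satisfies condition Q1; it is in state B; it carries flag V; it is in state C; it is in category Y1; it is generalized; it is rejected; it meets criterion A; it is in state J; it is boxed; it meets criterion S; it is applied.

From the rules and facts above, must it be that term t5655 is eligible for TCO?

Forward chaining from the given facts derives: has attribute T, meets criterion H, is dead code, has a free type variable, has marker T1, may diverge, has marker Y, is inlined, is in state Q, is a lambda, is tagged D, carries flag K1, meets criterion Z1, is tagged Z, captures a mutable variable, is a constant expression, satisfies condition M, has a polymorphic type.
The only rule concluding "it is eligible for TCO" is R6, which needs "it is classified as L"; that is never established.

No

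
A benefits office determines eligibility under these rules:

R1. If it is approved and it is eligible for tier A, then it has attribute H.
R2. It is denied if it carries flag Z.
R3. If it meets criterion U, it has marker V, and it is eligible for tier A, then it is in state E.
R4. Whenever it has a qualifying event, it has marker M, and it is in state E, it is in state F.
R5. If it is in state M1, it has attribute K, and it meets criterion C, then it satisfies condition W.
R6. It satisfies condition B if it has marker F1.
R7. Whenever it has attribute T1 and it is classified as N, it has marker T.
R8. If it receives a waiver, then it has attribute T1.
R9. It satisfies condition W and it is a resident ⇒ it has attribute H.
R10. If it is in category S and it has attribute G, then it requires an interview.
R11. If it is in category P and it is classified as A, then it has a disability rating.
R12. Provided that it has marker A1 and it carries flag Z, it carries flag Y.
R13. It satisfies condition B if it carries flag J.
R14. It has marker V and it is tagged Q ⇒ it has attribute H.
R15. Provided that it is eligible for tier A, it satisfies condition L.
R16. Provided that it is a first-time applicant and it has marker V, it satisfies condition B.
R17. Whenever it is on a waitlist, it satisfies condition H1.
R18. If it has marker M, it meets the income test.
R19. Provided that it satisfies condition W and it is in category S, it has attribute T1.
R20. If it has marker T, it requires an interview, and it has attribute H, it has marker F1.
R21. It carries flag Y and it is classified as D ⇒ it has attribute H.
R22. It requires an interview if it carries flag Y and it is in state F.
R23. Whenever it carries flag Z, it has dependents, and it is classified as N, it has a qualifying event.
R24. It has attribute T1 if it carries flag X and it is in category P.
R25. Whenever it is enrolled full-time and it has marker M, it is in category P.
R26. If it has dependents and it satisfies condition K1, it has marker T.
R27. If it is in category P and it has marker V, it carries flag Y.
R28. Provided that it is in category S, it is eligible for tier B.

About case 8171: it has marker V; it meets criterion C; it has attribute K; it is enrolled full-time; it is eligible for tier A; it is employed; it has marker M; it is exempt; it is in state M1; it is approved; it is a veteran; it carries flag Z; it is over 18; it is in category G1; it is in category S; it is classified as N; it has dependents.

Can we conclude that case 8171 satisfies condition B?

Forward chaining from the given facts derives: has attribute H, is denied, satisfies condition W, satisfies condition L, meets the income test, has attribute T1, has a qualifying event, is in category P, carries flag Y, is eligible for tier B, has marker T.
Rules concluding "it satisfies condition B": R6 needs "it has marker F1"; R13 needs "it carries flag J"; R16 needs "it is a first-time applicant" — none of these are established.

No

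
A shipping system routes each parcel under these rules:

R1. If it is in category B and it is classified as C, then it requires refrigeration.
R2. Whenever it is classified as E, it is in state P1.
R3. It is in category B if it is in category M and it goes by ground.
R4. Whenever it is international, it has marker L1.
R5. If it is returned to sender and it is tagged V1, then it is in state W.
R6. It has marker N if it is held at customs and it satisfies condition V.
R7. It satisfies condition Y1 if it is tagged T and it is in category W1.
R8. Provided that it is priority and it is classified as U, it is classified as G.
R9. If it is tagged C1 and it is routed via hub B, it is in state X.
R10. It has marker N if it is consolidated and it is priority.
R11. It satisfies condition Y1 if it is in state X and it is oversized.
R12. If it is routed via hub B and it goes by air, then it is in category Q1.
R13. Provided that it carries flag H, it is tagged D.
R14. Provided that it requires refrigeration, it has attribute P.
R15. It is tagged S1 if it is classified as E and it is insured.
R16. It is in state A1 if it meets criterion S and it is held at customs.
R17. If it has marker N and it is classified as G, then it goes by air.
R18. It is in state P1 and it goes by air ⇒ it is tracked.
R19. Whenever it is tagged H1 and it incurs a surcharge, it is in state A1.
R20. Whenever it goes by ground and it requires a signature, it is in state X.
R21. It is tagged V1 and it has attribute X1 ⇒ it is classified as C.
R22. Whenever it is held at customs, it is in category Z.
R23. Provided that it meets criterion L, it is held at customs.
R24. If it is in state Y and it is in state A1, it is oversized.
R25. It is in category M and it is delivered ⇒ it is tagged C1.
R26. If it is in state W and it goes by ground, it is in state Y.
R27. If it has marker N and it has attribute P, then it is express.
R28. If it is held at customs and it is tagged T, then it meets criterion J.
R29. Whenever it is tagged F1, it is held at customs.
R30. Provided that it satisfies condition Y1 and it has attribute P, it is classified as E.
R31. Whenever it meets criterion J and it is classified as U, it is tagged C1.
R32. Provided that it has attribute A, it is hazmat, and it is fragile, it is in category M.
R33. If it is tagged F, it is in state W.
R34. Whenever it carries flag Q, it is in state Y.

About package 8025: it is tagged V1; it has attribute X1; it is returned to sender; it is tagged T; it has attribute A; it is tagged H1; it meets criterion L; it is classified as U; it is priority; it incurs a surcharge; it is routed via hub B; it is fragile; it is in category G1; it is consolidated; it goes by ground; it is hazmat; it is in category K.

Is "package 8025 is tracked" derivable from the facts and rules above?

By R5 (it is returned to sender, it is tagged V1): it is in state W.
By R8 (it is priority, it is classified as U): it is classified as G.
By R10 (it is consolidated, it is priority): it has marker N.
By R17 (it has marker N, it is classified as G): it goes by air.
By R19 (it is tagged H1, it incurs a surcharge): it is in state A1.
By R21 (it is tagged V1, it has attribute X1): it is classified as C.
By R23 (it meets criterion L): it is held at customs.
By R26 (it is in state W, it goes by ground): it is in state Y.
By R28 (it is held at customs, it is tagged T): it meets criterion J.
By R31 (it meets criterion J, it is classified as U): it is tagged C1.
By R32 (it has attribute A, it is hazmat, it is fragile): it is in category M.
By R3 (it is in category M, it goes by ground): it is in category B.
By R9 (it is tagged C1, it is routed via hub B): it is in state X.
By R24 (it is in state Y, it is in state A1): it is oversized.
By R1 (it is in category B, it is classified as C): it requires refrigeration.
By R11 (it is in state X, it is oversized): it satisfies condition Y1.
By R14 (it requires refrigeration): it has attribute P.
By R30 (it satisfies condition Y1, it has attribute P): it is classified as E.
By R2 (it is classified as E): it is in state P1.
By R18 (it is in state P1, it goes by air): it is tracked.

Yes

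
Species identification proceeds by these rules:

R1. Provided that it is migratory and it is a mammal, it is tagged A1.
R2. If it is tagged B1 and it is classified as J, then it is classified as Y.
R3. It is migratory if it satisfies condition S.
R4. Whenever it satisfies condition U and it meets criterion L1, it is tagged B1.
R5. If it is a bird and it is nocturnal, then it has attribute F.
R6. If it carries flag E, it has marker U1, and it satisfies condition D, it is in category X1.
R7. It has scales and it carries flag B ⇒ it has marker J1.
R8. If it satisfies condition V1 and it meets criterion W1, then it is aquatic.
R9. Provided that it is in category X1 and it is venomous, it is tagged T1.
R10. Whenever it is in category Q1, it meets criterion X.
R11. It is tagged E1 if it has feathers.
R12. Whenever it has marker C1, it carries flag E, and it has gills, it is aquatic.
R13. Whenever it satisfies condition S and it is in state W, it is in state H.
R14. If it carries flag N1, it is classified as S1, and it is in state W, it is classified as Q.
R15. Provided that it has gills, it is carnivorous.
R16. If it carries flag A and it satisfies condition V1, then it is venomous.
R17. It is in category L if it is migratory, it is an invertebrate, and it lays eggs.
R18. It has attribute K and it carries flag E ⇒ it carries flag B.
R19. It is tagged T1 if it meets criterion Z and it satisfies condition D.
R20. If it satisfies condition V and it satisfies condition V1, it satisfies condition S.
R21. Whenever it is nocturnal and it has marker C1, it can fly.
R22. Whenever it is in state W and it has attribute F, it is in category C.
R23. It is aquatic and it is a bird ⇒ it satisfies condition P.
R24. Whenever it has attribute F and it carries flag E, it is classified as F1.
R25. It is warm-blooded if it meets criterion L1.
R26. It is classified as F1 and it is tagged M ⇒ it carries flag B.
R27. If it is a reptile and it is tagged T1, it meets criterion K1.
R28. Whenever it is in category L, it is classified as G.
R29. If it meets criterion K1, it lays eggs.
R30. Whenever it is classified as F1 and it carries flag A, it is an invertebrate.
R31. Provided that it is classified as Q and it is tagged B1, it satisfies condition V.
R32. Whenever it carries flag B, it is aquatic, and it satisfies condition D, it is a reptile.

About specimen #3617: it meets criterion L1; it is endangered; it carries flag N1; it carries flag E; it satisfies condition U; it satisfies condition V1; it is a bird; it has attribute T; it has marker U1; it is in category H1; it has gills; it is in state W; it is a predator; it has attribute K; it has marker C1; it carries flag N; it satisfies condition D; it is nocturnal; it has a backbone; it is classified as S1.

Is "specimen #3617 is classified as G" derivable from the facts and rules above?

Forward chaining from the given facts derives: is tagged B1, has attribute F, is in category X1, is aquatic, is classified as Q, is carnivorous, carries flag B, can fly, is in category C, satisfies condition P, is classified as F1, is warm-blooded, satisfies condition V, is a reptile, satisfies condition S, is migratory, is in state H.
The only rule concluding "it is classified as G" is R28, which needs "it is in category L"; that is never established.

No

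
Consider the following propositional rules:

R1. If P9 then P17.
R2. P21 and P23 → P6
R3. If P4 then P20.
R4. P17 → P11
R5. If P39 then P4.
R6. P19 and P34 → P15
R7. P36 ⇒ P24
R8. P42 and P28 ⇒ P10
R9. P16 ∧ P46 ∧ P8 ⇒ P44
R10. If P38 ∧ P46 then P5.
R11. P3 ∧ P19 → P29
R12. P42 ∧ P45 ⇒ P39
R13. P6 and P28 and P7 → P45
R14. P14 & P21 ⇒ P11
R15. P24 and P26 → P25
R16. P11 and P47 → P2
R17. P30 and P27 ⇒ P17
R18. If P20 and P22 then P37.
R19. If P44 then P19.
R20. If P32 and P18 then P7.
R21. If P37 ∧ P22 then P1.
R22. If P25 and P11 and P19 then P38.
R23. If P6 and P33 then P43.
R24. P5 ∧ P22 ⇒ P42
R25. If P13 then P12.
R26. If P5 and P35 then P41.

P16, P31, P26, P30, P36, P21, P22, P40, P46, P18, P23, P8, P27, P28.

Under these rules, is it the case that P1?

Forward chaining from the given facts derives: P6, P24, P44, P25, P17, P19, P11, P38, P5, P42, P10.
The only rule concluding P1 is R21, which needs P37; that is never established.

No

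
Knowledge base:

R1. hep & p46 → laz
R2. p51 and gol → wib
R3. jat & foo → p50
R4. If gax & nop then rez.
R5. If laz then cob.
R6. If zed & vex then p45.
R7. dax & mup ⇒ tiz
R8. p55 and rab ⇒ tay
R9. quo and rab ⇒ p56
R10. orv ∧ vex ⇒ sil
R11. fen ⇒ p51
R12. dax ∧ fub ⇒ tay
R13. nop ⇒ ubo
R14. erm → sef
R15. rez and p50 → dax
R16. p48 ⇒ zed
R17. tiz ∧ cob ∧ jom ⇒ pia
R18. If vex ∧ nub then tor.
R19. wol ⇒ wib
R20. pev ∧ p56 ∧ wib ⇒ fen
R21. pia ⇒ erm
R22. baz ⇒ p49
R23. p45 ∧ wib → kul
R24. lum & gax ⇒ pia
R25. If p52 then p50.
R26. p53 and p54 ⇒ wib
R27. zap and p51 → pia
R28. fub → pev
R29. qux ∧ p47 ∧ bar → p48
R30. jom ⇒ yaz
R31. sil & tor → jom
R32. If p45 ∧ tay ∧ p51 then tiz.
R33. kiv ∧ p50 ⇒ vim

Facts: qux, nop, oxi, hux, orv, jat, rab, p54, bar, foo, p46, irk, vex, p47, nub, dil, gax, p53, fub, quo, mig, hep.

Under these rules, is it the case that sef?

Yes

laz  (by R1: hep, p46)
p50  (by R3: jat, foo)
rez  (by R4: gax, nop)
cob  (by R5: laz)
p56  (by R9: quo, rab)
sil  (by R10: orv, vex)
dax  (by R15: rez, p50)
tor  (by R18: vex, nub)
wib  (by R26: p53, p54)
pev  (by R28: fub)
p48  (by R29: qux, p47, bar)
jom  (by R31: sil, tor)
tay  (by R12: dax, fub)
zed  (by R16: p48)
fen  (by R20: pev, p56, wib)
p45  (by R6: zed, vex)
p51  (by R11: fen)
tiz  (by R32: p45, tay, p51)
pia  (by R17: tiz, cob, jom)
erm  (by R21: pia)
sef  (by R14: erm)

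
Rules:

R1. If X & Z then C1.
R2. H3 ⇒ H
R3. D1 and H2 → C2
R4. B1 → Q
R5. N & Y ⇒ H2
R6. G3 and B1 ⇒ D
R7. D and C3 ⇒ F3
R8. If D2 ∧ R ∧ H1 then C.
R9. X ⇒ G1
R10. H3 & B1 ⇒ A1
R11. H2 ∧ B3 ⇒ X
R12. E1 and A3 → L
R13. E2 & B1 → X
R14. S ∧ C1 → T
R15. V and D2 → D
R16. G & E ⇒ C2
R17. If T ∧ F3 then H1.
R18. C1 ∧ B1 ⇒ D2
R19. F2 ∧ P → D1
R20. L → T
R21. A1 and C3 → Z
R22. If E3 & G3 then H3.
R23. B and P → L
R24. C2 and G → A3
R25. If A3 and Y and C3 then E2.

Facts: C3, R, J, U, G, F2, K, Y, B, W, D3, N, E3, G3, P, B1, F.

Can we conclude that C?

H2  (by R5: N, Y)
D  (by R6: G3, B1)
F3  (by R7: D, C3)
D1  (by R19: F2, P)
H3  (by R22: E3, G3)
L  (by R23: B, P)
C2  (by R3: D1, H2)
A1  (by R10: H3, B1)
T  (by R20: L)
Z  (by R21: A1, C3)
A3  (by R24: C2, G)
E2  (by R25: A3, Y, C3)
X  (by R13: E2, B1)
H1  (by R17: T, F3)
C1  (by R1: X, Z)
D2  (by R18: C1, B1)
C  (by R8: D2, R, H1)

Yes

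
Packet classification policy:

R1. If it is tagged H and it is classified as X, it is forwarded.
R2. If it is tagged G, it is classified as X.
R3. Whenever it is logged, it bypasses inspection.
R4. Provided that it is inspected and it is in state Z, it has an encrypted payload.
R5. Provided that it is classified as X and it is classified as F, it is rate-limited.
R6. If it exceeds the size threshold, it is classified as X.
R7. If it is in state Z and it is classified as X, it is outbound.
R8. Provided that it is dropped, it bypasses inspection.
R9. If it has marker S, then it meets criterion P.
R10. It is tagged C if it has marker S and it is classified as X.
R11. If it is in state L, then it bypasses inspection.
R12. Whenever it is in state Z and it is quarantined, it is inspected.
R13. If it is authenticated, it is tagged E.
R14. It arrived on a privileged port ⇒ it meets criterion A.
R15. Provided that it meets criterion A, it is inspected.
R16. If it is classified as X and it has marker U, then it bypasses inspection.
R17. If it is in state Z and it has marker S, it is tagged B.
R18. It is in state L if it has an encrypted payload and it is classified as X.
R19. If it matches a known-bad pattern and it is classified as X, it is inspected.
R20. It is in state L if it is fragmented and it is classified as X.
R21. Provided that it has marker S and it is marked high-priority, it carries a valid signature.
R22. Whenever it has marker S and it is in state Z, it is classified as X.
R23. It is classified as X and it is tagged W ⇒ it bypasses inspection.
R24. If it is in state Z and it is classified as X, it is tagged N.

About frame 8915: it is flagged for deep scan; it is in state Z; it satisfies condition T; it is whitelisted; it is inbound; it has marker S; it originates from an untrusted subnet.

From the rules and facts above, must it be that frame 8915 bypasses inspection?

Forward chaining from the given facts derives: meets criterion P, is tagged B, is classified as X, is tagged N, is outbound, is tagged C.
Rules concluding "it bypasses inspection": R3 needs "it is logged"; R8 needs "it is dropped"; R11 needs "it is in state L"; R16 needs "it has marker U"; R23 needs "it is tagged W" — none of these are established.

No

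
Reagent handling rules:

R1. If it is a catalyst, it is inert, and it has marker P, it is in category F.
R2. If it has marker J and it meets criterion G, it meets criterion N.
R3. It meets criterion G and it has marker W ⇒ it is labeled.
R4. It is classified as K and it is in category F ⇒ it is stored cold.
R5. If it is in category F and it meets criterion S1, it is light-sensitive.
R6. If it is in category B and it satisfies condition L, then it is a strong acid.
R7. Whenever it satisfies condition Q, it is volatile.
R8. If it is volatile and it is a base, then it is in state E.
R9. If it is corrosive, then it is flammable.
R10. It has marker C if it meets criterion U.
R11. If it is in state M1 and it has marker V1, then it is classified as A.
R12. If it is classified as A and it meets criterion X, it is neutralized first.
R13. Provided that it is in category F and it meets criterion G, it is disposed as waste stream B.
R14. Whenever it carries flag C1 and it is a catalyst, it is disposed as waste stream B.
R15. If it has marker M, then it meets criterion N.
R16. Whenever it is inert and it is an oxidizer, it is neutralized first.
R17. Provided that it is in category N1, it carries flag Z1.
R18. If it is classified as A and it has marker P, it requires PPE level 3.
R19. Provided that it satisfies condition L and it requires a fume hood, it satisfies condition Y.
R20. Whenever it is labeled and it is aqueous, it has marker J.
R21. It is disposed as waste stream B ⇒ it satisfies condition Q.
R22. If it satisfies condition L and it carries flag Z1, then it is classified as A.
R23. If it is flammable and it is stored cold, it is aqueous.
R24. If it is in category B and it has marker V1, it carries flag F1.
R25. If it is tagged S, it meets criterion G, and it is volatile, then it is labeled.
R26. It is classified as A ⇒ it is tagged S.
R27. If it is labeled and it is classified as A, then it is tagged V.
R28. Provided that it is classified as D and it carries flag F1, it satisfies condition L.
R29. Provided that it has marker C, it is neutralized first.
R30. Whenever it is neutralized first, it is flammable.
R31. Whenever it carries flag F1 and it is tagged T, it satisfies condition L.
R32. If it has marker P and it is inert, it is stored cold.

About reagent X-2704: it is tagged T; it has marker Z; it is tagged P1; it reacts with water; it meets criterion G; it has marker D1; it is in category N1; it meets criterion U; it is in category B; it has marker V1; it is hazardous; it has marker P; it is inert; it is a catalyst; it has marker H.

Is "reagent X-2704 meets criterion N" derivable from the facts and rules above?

By R1 (it is a catalyst, it is inert, it has marker P): it is in category F.
By R10 (it meets criterion U): it has marker C.
By R13 (it is in category F, it meets criterion G): it is disposed as waste stream B.
By R17 (it is in category N1): it carries flag Z1.
By R21 (it is disposed as waste stream B): it satisfies condition Q.
By R24 (it is in category B, it has marker V1): it carries flag F1.
By R29 (it has marker C): it is neutralized first.
By R30 (it is neutralized first): it is flammable.
By R31 (it carries flag F1, it is tagged T): it satisfies condition L.
By R32 (it has marker P, it is inert): it is stored cold.
By R7 (it satisfies condition Q): it is volatile.
By R22 (it satisfies condition L, it carries flag Z1): it is classified as A.
By R23 (it is flammable, it is stored cold): it is aqueous.
By R26 (it is classified as A): it is tagged S.
By R25 (it is tagged S, it meets criterion G, it is volatile): it is labeled.
By R20 (it is labeled, it is aqueous): it has marker J.
By R2 (it has marker J, it meets criterion G): it meets criterion N.

Yes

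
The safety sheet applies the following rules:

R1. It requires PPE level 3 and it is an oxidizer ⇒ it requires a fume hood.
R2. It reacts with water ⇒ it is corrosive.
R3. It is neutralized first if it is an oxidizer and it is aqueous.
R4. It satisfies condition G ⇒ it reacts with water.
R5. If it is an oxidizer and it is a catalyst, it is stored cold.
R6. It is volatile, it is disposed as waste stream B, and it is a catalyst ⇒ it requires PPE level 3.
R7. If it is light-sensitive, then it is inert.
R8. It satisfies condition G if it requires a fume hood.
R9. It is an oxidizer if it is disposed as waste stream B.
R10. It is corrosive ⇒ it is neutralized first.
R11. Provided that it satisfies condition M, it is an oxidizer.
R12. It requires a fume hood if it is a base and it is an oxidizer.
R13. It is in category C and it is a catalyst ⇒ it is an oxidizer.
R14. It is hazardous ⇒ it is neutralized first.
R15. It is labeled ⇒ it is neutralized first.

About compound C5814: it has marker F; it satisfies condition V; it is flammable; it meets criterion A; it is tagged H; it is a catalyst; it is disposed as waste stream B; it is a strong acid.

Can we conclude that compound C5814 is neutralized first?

No

Forward chaining from the given facts derives: is an oxidizer, is stored cold.
Rules concluding "it is neutralized first": R3 needs "it is aqueous"; R10 needs "it is corrosive"; R14 needs "it is hazardous"; R15 needs "it is labeled" — none of these are established.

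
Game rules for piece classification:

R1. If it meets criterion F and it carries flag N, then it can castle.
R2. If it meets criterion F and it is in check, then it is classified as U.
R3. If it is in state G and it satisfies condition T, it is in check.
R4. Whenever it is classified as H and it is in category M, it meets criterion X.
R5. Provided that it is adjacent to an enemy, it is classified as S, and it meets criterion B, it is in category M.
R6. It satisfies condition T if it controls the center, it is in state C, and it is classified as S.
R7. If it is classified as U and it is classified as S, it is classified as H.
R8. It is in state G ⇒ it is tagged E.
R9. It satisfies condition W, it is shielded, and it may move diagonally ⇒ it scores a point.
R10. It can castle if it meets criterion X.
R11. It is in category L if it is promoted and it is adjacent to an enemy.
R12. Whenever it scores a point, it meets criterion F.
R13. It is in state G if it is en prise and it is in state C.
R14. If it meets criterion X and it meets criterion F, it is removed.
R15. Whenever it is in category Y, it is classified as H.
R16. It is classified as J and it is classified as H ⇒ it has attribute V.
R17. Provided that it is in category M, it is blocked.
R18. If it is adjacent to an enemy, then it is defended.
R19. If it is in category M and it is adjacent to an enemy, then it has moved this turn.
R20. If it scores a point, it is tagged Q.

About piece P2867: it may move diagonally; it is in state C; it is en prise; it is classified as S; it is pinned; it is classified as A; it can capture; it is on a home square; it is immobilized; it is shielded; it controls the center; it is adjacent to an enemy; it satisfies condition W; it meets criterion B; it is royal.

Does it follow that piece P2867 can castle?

By R5 (it is adjacent to an enemy, it is classified as S, it meets criterion B): it is in category M.
By R6 (it controls the center, it is in state C, it is classified as S): it satisfies condition T.
By R9 (it satisfies condition W, it is shielded, it may move diagonally): it scores a point.
By R12 (it scores a point): it meets criterion F.
By R13 (it is en prise, it is in state C): it is in state G.
By R3 (it is in state G, it satisfies condition T): it is in check.
By R2 (it meets criterion F, it is in check): it is classified as U.
By R7 (it is classified as U, it is classified as S): it is classified as H.
By R4 (it is classified as H, it is in category M): it meets criterion X.
By R10 (it meets criterion X): it can castle.

Yes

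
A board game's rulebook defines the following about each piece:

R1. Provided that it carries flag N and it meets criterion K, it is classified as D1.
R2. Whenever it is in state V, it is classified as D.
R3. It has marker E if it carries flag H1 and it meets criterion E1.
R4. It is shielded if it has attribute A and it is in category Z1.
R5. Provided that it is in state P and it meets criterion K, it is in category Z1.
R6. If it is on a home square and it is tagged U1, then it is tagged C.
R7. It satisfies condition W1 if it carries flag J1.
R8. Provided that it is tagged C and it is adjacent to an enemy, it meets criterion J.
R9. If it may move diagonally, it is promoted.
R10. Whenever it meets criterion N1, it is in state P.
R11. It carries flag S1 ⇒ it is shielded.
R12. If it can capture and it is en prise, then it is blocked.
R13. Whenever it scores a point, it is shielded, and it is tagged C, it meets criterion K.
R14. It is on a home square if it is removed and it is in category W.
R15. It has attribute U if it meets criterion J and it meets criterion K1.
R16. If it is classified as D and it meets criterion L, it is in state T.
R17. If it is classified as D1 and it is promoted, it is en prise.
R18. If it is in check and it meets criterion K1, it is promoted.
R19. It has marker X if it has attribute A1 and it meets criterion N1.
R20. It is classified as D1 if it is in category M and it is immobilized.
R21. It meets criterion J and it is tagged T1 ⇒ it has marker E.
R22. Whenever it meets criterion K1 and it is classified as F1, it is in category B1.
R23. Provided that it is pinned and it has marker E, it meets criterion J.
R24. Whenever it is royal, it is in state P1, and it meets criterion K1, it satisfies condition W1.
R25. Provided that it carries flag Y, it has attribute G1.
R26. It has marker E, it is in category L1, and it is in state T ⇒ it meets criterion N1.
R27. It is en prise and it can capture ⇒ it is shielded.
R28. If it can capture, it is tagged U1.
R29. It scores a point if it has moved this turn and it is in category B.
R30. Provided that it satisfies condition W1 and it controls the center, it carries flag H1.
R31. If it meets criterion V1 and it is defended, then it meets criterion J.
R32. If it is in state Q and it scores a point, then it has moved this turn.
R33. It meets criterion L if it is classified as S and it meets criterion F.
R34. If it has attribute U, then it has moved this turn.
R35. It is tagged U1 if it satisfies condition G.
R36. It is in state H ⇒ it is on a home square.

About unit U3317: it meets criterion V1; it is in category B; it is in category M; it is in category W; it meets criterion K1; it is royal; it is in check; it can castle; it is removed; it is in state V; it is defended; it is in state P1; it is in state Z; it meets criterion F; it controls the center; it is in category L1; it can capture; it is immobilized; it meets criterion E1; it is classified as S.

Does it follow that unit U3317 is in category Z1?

By R2 (it is in state V): it is classified as D.
By R14 (it is removed, it is in category W): it is on a home square.
By R18 (it is in check, it meets criterion K1): it is promoted.
By R20 (it is in category M, it is immobilized): it is classified as D1.
By R24 (it is royal, it is in state P1, it meets criterion K1): it satisfies condition W1.
By R28 (it can capture): it is tagged U1.
By R30 (it satisfies condition W1, it controls the center): it carries flag H1.
By R31 (it meets criterion V1, it is defended): it meets criterion J.
By R33 (it is classified as S, it meets criterion F): it meets criterion L.
By R3 (it carries flag H1, it meets criterion E1): it has marker E.
By R6 (it is on a home square, it is tagged U1): it is tagged C.
By R15 (it meets criterion J, it meets criterion K1): it has attribute U.
By R16 (it is classified as D, it meets criterion L): it is in state T.
By R17 (it is classified as D1, it is promoted): it is en prise.
By R26 (it has marker E, it is in category L1, it is in state T): it meets criterion N1.
By R27 (it is en prise, it can capture): it is shielded.
By R34 (it has attribute U): it has moved this turn.
By R10 (it meets criterion N1): it is in state P.
By R29 (it has moved this turn, it is in category B): it scores a point.
By R13 (it scores a point, it is shielded, it is tagged C): it meets criterion K.
By R5 (it is in state P, it meets criterion K): it is in category Z1.

Yes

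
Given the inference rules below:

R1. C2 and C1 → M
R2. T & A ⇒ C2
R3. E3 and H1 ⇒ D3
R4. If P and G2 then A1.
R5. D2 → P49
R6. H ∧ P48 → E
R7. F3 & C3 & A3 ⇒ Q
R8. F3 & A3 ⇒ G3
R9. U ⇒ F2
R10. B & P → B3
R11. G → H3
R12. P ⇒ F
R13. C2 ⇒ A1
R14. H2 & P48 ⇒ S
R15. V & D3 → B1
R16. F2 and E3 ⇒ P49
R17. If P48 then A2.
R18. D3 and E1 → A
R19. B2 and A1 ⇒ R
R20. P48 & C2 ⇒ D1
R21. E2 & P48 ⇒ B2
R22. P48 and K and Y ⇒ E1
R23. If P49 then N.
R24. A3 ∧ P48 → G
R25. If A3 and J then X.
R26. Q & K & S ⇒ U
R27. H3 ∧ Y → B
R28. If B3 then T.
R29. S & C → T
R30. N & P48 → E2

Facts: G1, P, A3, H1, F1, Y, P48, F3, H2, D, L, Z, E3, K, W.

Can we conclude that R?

Forward chaining from the given facts derives: D3, G3, F, S, A2, E1, G, H3, A, B, B3, T, C2, A1, D1.
The only rule concluding R is R19, which needs B2; that is never established.

No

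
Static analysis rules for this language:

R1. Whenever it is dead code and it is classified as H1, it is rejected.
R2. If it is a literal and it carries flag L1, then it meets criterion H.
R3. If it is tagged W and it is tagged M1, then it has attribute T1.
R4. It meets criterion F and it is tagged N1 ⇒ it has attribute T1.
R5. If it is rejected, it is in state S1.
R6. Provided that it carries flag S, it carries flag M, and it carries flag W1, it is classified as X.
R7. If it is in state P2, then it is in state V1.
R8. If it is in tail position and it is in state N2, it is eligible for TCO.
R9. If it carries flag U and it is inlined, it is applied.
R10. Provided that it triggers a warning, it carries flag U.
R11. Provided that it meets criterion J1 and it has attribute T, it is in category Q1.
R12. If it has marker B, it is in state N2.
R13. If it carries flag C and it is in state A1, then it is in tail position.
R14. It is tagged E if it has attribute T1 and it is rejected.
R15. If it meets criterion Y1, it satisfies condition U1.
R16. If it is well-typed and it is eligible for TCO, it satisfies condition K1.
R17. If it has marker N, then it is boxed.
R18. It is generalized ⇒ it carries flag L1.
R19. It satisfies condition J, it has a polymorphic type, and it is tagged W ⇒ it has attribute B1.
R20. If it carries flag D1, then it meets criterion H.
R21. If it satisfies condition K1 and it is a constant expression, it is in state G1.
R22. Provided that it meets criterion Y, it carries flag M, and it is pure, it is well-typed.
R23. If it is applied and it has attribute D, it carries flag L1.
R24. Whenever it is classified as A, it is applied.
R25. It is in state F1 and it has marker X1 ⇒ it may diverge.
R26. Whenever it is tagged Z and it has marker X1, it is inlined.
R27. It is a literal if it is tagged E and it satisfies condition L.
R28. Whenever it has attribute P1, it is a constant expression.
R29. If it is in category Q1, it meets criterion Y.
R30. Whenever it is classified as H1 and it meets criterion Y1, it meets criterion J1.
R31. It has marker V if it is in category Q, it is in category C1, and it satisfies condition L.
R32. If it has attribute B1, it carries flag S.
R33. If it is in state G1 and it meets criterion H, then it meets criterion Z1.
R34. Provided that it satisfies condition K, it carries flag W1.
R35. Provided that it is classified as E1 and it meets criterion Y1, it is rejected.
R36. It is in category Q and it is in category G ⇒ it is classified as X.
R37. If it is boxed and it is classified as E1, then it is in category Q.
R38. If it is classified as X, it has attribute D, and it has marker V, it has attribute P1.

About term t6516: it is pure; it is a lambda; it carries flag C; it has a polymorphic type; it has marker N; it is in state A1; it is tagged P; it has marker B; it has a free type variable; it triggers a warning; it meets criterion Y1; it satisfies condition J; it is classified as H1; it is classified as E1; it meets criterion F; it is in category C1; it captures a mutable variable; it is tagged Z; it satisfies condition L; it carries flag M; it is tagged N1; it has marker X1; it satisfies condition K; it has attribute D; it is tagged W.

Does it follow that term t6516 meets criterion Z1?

Forward chaining from the given facts derives: has attribute T1, carries flag U, is in state N2, is in tail position, satisfies condition U1, is boxed, has attribute B1, is inlined, meets criterion J1, carries flag S, carries flag W1, is rejected, is in category Q, is in state S1, is classified as X, is eligible for TCO, is applied, is tagged E, carries flag L1, is a literal, has marker V, has attribute P1, meets criterion H, is a constant expression.
The only rule concluding "it meets criterion Z1" is R33, which needs "it is in state G1"; that is never established.

No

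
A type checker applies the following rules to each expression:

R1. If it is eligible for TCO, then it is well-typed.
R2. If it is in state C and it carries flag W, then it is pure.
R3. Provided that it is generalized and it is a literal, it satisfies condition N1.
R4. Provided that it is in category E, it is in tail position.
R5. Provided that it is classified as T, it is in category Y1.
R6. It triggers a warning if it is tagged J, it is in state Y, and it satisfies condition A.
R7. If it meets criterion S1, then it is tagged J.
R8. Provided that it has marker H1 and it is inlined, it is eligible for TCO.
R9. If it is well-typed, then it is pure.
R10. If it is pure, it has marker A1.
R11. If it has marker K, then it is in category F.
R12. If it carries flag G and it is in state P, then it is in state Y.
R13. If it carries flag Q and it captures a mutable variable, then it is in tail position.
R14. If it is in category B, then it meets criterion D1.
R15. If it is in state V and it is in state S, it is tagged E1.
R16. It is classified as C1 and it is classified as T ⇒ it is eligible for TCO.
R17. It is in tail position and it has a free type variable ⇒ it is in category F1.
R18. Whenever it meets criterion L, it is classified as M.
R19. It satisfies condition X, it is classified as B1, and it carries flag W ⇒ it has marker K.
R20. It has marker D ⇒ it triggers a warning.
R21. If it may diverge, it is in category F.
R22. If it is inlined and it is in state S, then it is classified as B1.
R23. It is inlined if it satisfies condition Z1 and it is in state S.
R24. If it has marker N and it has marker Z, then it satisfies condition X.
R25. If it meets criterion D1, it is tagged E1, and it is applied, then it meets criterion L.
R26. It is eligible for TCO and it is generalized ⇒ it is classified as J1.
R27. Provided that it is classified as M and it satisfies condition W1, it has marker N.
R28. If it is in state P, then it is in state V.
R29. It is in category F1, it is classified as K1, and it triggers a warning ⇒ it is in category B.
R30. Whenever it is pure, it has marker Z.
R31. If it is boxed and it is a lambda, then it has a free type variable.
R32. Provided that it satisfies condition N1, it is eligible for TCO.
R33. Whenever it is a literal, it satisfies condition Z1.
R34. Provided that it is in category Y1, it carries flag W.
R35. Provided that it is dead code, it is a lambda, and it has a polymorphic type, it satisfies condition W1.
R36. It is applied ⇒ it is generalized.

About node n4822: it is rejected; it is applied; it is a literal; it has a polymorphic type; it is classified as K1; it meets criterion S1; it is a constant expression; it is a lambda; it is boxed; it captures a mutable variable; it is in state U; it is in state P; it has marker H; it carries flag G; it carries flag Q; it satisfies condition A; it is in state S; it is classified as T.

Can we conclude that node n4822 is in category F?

Forward chaining from the given facts derives: is in category Y1, is tagged J, is in state Y, is in tail position, is in state V, has a free type variable, satisfies condition Z1, carries flag W, is generalized, satisfies condition N1, triggers a warning, is tagged E1, is in category F1, is inlined, is in category B, is eligible for TCO, is well-typed, is pure, has marker A1, meets criterion D1, is classified as B1, meets criterion L, is classified as J1, has marker Z, is classified as M.
Rules concluding "it is in category F": R11 needs "it has marker K"; R21 needs "it may diverge" — none of these are established.

No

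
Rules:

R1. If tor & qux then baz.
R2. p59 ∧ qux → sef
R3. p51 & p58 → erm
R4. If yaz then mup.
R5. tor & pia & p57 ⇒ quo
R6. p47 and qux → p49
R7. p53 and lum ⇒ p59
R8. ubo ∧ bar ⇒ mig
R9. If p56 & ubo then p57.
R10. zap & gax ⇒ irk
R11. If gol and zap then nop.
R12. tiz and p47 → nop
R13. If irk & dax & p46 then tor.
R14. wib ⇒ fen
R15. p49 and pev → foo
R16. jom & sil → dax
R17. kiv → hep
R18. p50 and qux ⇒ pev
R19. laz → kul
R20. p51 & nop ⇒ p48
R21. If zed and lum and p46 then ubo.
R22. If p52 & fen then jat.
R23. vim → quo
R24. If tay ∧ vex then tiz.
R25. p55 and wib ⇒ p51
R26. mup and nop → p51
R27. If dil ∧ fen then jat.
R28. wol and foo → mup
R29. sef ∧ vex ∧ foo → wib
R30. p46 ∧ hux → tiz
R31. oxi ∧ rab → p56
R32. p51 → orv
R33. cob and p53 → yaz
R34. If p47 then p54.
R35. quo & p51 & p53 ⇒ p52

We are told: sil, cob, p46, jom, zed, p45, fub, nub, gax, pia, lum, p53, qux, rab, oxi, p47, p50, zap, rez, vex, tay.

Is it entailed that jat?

Yes

p49  (by R6: p47, qux)
p59  (by R7: p53, lum)
irk  (by R10: zap, gax)
dax  (by R16: jom, sil)
pev  (by R18: p50, qux)
ubo  (by R21: zed, lum, p46)
tiz  (by R24: tay, vex)
p56  (by R31: oxi, rab)
yaz  (by R33: cob, p53)
sef  (by R2: p59, qux)
mup  (by R4: yaz)
p57  (by R9: p56, ubo)
nop  (by R12: tiz, p47)
tor  (by R13: irk, dax, p46)
foo  (by R15: p49, pev)
p51  (by R26: mup, nop)
wib  (by R29: sef, vex, foo)
quo  (by R5: tor, pia, p57)
fen  (by R14: wib)
p52  (by R35: quo, p51, p53)
jat  (by R22: p52, fen)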